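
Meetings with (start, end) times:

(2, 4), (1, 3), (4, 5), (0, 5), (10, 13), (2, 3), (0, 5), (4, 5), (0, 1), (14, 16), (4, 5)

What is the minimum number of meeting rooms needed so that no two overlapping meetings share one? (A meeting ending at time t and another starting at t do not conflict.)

Events (time:±→running): 0:+→1 0:+→2 0:+→3 1:-→2 1:+→3 2:+→4 2:+→5 … peak 5.

5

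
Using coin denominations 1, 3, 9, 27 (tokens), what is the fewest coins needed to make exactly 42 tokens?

4

Use the largest denomination that fits, subtract, and repeat.
42 − 1×27→15 − 1×9→6 − 2×3→0
Total coins = 1 + 1 + 2 = 4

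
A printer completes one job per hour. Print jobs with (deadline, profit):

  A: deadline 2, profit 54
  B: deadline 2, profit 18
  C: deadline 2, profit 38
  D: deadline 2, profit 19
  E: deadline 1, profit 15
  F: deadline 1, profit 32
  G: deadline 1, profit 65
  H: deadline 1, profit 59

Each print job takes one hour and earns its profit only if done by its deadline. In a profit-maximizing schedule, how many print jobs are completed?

2

Take jobs in profit order; each goes to the latest open slot no later than its deadline.
Profit order: G=65 H=59 A=54 C=38 F=32 D=19 B=18 E=15
Assign: G→slot 1, H skipped, A→slot 2, C skipped, F skipped, D skipped, B skipped, E skipped.
Slots: [1:G] [2:A]
2 of 8 scheduled.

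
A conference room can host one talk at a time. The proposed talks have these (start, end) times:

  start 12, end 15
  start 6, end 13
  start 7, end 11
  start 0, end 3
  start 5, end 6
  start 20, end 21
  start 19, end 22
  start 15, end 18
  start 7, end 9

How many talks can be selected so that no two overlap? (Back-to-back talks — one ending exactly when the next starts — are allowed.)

Order by finish time; keep every interval that doesn't clash with the previous kept one.
By end time: (0,3), (5,6), (7,9), (7,11), (6,13), (12,15), (15,18), (20,21), (19,22).
Pick (0,3); next start ≥ 3 → (5,6); next start ≥ 6 → (7,9); next start ≥ 9 → (12,15); next start ≥ 15 → (15,18); next start ≥ 18 → (20,21).
Selected 6 talks.

6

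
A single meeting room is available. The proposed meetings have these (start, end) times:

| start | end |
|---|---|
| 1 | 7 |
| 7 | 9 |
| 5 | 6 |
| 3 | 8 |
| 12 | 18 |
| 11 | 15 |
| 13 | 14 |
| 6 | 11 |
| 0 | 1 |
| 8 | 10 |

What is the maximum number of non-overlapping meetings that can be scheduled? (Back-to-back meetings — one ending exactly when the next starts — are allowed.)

4

By end time: (0,1), (5,6), (1,7), (3,8), (7,9), (8,10), (6,11), (13,14), (11,15), (12,18).
Pick (0,1); next start ≥ 1 → (5,6); next start ≥ 6 → (7,9); next start ≥ 9 → (13,14).
Selected 4 meetings.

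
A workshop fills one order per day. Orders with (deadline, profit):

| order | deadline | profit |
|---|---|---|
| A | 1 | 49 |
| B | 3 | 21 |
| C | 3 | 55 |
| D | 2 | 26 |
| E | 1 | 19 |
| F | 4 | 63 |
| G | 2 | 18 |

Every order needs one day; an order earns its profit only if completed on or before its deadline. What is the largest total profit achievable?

Sort by profit descending; place each in the latest free slot ≤ its deadline.
Profit order: F=63 C=55 A=49 D=26 B=21 E=19 G=18
Assign: F→slot 4, C→slot 3, A→slot 1, D→slot 2, B skipped, E skipped, G skipped.
Slots: [1:A] [2:D] [3:C] [4:F]
Profit = 49 + 26 + 55 + 63 = 193

193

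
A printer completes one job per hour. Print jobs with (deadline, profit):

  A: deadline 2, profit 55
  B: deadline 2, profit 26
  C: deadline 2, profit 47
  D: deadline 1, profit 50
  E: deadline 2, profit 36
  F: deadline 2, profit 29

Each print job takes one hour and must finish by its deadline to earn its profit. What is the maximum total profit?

105

Sort by profit descending; place each in the latest free slot ≤ its deadline.
By profit: A(d2,55), D(d1,50), C(d2,47), E(d2,36), F(d2,29), B(d2,26)
A→slot 2; D→slot 1; C skipped; E skipped; F skipped; B skipped.
Profit = 50 + 55 = 105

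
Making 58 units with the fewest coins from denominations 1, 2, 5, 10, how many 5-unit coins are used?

Use the largest denomination that fits, subtract, and repeat.
58 = 5×10 + 1×5 + 1×2 + 1×1
Count of 5: 1

1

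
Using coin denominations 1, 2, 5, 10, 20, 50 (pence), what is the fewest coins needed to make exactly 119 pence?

6

119 = 2×50 + 1×10 + 1×5 + 2×2
Total coins = 2 + 1 + 1 + 2 = 6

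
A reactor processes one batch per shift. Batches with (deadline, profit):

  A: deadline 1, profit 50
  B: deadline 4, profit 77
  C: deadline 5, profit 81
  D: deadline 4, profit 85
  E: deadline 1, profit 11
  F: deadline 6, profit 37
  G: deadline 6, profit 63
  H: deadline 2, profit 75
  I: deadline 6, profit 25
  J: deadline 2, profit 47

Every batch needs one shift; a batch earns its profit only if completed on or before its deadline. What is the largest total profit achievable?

431

Profit order: D=85 C=81 B=77 H=75 G=63 A=50 J=47 F=37 I=25 E=11
Assign: D→slot 4, C→slot 5, B→slot 3, H→slot 2, G→slot 6, A→slot 1, J skipped, F skipped, I skipped, E skipped.
Slots: [1:A] [2:H] [3:B] [4:D] [5:C] [6:G]
Profit = 50 + 75 + 77 + 85 + 81 + 63 = 431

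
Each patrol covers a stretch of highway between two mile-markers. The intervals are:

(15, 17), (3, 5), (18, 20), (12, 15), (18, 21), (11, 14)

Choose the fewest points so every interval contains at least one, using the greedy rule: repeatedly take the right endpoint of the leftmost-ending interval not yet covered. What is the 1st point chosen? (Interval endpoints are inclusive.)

5

Process intervals by earliest right end; each time one isn't hit yet, stab at its right endpoint.
Sorted: [3,5] [11,14] [12,15] [15,17] [18,20] [18,21]
{[3,5]} hit by 5; {[11,14],[12,15]} hit by 14; {[15,17]} hit by 17; {[18,20],[18,21]} hit by 20.
Points: 5, 14, 17, 20 (4 total).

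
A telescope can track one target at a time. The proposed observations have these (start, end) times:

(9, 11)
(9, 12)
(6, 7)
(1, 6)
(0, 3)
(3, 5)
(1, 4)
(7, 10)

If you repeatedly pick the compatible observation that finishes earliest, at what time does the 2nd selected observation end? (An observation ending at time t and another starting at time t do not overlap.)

By end time: (0,3), (1,4), (3,5), (1,6), (6,7), (7,10), (9,11), (9,12).
Pick (0,3); next start ≥ 3 → (3,5); next start ≥ 5 → (6,7); next start ≥ 7 → (7,10).
Selected: (0,3) (3,5) (6,7) (7,10)

5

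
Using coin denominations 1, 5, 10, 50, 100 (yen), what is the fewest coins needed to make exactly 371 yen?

7

Greedy: take as many of the largest coin as possible, then repeat with the remainder.
371 = 3×100 + 1×50 + 2×10 + 1×1
Total coins = 3 + 1 + 2 + 1 = 7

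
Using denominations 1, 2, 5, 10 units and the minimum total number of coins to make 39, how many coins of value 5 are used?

Use the largest denomination that fits, subtract, and repeat.
39 = 3×10 + 1×5 + 2×2
Count of 5: 1

1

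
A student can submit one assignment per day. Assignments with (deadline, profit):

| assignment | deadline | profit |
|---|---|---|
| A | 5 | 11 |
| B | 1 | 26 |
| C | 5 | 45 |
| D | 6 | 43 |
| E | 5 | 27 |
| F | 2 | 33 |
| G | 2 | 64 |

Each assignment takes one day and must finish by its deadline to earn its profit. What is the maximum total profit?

223

Sort by profit descending; place each in the latest free slot ≤ its deadline.
By profit: G(d2,64), C(d5,45), D(d6,43), F(d2,33), E(d5,27), B(d1,26), A(d5,11)
G→slot 2; C→slot 5; D→slot 6; F→slot 1; E→slot 4; B skipped; A→slot 3.
Profit = 33 + 64 + 11 + 27 + 45 + 43 = 223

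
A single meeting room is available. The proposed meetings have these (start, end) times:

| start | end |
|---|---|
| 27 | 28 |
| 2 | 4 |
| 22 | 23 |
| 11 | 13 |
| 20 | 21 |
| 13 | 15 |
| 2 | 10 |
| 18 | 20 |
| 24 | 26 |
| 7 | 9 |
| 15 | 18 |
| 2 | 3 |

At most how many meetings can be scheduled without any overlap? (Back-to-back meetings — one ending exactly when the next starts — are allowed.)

10

Sorted by end: (2,3)  (2,4)  (7,9)  (2,10)  (11,13)  (13,15)  (15,18)  (18,20)  (20,21)  (22,23)  (24,26)  (27,28)
take (2,3); take (7,9); skip (2,10); take (11,13); take (13,15); take (15,18); take (18,20); take (20,21); take (22,23); take (24,26); take (27,28).
Selected 10 meetings.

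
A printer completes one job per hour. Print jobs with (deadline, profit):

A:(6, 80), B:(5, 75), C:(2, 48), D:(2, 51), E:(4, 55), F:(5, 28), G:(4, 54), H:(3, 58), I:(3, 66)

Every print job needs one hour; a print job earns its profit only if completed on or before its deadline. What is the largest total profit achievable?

Profit order: A=80 B=75 I=66 H=58 E=55 G=54 D=51 C=48 F=28
Assign: A→slot 6, B→slot 5, I→slot 3, H→slot 2, E→slot 4, G→slot 1, D skipped, C skipped, F skipped.
Slots: [1:G] [2:H] [3:I] [4:E] [5:B] [6:A]
Profit = 54 + 58 + 66 + 55 + 75 + 80 = 388

388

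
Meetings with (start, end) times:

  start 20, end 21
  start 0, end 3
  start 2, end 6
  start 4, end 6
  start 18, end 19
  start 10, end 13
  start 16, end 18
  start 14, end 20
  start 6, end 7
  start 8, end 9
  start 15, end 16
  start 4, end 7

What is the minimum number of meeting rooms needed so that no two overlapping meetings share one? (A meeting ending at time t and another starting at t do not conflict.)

3

Count concurrent intervals with a sweep; the peak is the room count.
Events (time:±→running): 0:+→1 2:+→2 3:-→1 4:+→2 4:+→3 … peak 3.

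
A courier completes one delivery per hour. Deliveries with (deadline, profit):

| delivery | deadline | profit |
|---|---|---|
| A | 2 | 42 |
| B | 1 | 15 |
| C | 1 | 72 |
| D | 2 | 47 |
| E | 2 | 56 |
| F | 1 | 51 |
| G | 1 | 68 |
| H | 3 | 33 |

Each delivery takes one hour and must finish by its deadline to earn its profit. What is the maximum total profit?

161

Take jobs in profit order; each goes to the latest open slot no later than its deadline.
Profit order: C=72 G=68 E=56 F=51 D=47 A=42 H=33 B=15
Assign: C→slot 1, G skipped, E→slot 2, F skipped, D skipped, A skipped, H→slot 3, B skipped.
Slots: [1:C] [2:E] [3:H]
Profit = 72 + 56 + 33 = 161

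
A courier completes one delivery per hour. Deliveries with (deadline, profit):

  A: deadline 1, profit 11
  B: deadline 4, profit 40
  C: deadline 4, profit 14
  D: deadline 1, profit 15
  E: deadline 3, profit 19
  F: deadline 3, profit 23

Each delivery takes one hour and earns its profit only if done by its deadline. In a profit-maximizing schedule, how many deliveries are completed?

Take jobs in profit order; each goes to the latest open slot no later than its deadline.
By profit: B(d4,40), F(d3,23), E(d3,19), D(d1,15), C(d4,14), A(d1,11)
B→slot 4; F→slot 3; E→slot 2; D→slot 1; C skipped; A skipped.
4 of 6 scheduled.

4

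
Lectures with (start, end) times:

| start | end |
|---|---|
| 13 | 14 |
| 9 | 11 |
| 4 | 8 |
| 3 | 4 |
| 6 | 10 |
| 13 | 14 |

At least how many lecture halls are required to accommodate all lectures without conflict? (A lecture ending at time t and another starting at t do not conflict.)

2

Events (time:±→running): 3:+→1 4:-→0 4:+→1 6:+→2 … peak 2.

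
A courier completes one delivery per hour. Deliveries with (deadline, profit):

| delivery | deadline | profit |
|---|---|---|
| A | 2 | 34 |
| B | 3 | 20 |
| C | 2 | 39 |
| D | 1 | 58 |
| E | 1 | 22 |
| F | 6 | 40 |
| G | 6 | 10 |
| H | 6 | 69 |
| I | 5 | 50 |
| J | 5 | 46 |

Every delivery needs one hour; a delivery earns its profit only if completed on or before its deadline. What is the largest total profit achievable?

Take jobs in profit order; each goes to the latest open slot no later than its deadline.
Profit order: H=69 D=58 I=50 J=46 F=40 C=39 A=34 E=22 B=20 G=10
Assign: H→slot 6, D→slot 1, I→slot 5, J→slot 4, F→slot 3, C→slot 2, A skipped, E skipped, B skipped, G skipped.
Slots: [1:D] [2:C] [3:F] [4:J] [5:I] [6:H]
Profit = 58 + 39 + 40 + 46 + 50 + 69 = 302

302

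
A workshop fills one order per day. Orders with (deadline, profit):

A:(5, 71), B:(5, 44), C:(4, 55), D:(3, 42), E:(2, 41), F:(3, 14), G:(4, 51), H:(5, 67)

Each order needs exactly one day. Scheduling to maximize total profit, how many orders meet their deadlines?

5

Take jobs in profit order; each goes to the latest open slot no later than its deadline.
Profit order: A=71 H=67 C=55 G=51 B=44 D=42 E=41 F=14
Assign: A→slot 5, H→slot 4, C→slot 3, G→slot 2, B→slot 1, D skipped, E skipped, F skipped.
Slots: [1:B] [2:G] [3:C] [4:H] [5:A]
5 of 8 scheduled.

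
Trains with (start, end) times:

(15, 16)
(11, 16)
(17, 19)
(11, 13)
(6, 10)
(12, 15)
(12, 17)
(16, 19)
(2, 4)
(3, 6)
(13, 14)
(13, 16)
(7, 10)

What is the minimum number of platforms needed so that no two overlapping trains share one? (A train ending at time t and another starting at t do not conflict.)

5

The answer is the maximum number of intervals overlapping at any instant.
Events (time:±→running): 2:+→1 3:+→2 4:-→1 6:-→0 6:+→1 7:+→2 10:-→1 10:-→0 11:+→1 11:+→2 12:+→3 12:+→4 13:-→3 13:+→4 13:+→5 … peak 5.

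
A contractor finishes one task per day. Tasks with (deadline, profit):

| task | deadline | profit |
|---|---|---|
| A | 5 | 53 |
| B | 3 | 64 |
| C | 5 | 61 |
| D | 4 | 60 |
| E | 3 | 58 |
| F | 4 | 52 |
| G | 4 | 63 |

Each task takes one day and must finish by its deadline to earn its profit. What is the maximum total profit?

306

By profit: B(d3,64), G(d4,63), C(d5,61), D(d4,60), E(d3,58), A(d5,53), F(d4,52)
B→slot 3; G→slot 4; C→slot 5; D→slot 2; E→slot 1; A skipped; F skipped.
Profit = 58 + 60 + 64 + 63 + 61 = 306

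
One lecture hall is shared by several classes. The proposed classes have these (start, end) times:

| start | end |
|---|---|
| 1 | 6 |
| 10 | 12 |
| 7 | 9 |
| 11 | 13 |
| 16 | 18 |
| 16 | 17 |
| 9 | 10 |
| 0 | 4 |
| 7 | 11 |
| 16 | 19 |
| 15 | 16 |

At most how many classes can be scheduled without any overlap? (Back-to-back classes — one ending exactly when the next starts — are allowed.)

Order by finish time; keep every interval that doesn't clash with the previous kept one.
Sorted by end: (0,4)  (1,6)  (7,9)  (9,10)  (7,11)  (10,12)  (11,13)  (15,16)  (16,17)  (16,18)  (16,19)
take (0,4); skip (1,6); take (7,9); take (9,10); skip (7,11); take (10,12); take (15,16); take (16,17); skip (16,18).
Selected 6 classes.

6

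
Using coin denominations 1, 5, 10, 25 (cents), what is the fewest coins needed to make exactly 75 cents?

Greedy: take as many of the largest coin as possible, then repeat with the remainder.
75 = 3×25
Total coins = 3 = 3

3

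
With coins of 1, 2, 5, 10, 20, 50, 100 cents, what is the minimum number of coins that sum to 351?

5

Use the largest denomination that fits, subtract, and repeat.
351 − 3×100→51 − 1×50→1 − 1×1→0
Total coins = 3 + 1 + 1 = 5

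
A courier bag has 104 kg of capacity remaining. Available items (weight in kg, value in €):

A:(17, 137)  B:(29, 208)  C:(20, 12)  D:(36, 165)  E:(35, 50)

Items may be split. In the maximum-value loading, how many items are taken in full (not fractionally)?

Sort by value per unit weight and fill in that order.
Ratios (sorted): A 8.06, B 7.17, D 4.58, E 1.43, C 0.60
take A (17 @ 137); take B (29 @ 208); take D (36 @ 165); take 22/35 of E → 31.43. Capacity used 104/104.
3 item(s) taken whole; one partial (take 22/35 of E).

3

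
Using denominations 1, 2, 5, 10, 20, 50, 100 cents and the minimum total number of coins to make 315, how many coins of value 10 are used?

Use the largest denomination that fits, subtract, and repeat.
315 − 3×100→15 − 1×10→5 − 1×5→0
Count of 10: 1

1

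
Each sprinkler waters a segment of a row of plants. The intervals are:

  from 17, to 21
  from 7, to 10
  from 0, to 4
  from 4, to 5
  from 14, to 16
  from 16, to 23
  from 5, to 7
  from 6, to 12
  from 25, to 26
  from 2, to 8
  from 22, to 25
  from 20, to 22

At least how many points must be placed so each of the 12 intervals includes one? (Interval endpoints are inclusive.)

By right end: [0,4]  [4,5]  [5,7]  [2,8]  [7,10]  [6,12]  [14,16]  [17,21]  [20,22]  [16,23]  [22,25]  [25,26]
[0,4] uncovered → point at 4; [5,7] uncovered → point at 7; [14,16] uncovered → point at 16; [17,21] uncovered → point at 21; [22,25] uncovered → point at 25.
Points: 4, 7, 16, 21, 25 (5 total).

5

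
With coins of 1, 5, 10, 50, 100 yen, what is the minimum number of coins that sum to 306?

5

Use the largest denomination that fits, subtract, and repeat.
306 = 3×100 + 1×5 + 1×1
Total coins = 3 + 1 + 1 = 5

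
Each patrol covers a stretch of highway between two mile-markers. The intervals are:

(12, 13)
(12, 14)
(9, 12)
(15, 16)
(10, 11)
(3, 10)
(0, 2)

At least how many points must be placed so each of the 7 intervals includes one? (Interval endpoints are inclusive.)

4

By right end: [0,2]  [3,10]  [10,11]  [9,12]  [12,13]  [12,14]  [15,16]
[0,2] uncovered → point at 2; [3,10] uncovered → point at 10; [12,13] uncovered → point at 13; [15,16] uncovered → point at 16.
Points: 2, 10, 13, 16 (4 total).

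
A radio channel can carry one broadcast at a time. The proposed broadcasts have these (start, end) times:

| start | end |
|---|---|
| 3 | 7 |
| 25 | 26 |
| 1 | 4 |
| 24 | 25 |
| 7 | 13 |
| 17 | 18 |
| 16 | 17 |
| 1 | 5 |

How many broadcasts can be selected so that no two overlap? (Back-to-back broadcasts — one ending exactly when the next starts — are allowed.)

6

By end time: (1,4), (1,5), (3,7), (7,13), (16,17), (17,18), (24,25), (25,26).
Pick (1,4); next start ≥ 4 → (7,13); next start ≥ 13 → (16,17); next start ≥ 17 → (17,18); next start ≥ 18 → (24,25); next start ≥ 25 → (25,26).
Selected 6 broadcasts.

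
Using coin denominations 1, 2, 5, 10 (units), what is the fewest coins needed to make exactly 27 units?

27 − 2×10→7 − 1×5→2 − 1×2→0
Total coins = 2 + 1 + 1 = 4

4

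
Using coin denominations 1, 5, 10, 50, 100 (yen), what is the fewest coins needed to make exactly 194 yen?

10

Use the largest denomination that fits, subtract, and repeat.
194 − 1×100→94 − 1×50→44 − 4×10→4 − 4×1→0
Total coins = 1 + 1 + 4 + 4 = 10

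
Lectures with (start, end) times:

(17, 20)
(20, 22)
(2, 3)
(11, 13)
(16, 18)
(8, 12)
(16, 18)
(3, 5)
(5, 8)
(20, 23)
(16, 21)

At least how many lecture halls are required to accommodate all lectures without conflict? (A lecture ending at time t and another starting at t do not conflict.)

starts: [2, 3, 5, 8, 11, 16, 16, 16, 17, 20, 20]
ends:   [3, 5, 8, 12, 13, 18, 18, 20, 21, 22, 23]
s2→1 e3→0 s3→1 e5→0 s5→1 e8→0 s8→1 s11→2 e12→1 e13→0 s16→1 s16→2 s16→3 s17→4  — peak 4.

4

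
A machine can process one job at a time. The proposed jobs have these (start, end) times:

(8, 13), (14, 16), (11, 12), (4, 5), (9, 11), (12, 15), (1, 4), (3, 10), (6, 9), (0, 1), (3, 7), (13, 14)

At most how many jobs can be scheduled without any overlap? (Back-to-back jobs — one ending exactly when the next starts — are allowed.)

8

Greedy by earliest finish: after sorting by end time, pick each interval compatible with the last pick.
By end time: (0,1), (1,4), (4,5), (3,7), (6,9), (3,10), (9,11), (11,12), (8,13), (13,14), (12,15), (14,16).
Pick (0,1); next start ≥ 1 → (1,4); next start ≥ 4 → (4,5); next start ≥ 5 → (6,9); next start ≥ 9 → (9,11); next start ≥ 11 → (11,12); next start ≥ 12 → (13,14); next start ≥ 14 → (14,16).
Selected 8 jobs.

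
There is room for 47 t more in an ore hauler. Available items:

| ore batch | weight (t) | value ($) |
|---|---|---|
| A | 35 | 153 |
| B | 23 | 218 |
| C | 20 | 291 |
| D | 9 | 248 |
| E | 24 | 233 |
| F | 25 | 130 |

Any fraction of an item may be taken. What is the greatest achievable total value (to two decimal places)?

Order: D (248/9=27.56) > C (291/20=14.55) > E (233/24=9.71) > B (218/23=9.48) > F (130/25=5.20) > A (153/35=4.37)
Fill: take D (9 @ 248) → take C (20 @ 291) → take 18/24 of E → 174.75; 47/47 used.
Total value = 713.75

713.75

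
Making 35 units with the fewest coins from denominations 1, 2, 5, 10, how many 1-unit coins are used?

0

Use the largest denomination that fits, subtract, and repeat.
35 = 3×10 + 1×5
Count of 1: 0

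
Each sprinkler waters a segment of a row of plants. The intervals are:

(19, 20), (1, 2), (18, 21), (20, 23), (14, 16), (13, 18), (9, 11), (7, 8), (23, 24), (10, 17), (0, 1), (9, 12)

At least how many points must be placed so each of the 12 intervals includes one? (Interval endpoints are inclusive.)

6

Process intervals by earliest right end; each time one isn't hit yet, stab at its right endpoint.
By right end: [0,1]  [1,2]  [7,8]  [9,11]  [9,12]  [14,16]  [10,17]  [13,18]  [19,20]  [18,21]  [20,23]  [23,24]
[0,1] uncovered → point at 1; [7,8] uncovered → point at 8; [9,11] uncovered → point at 11; [14,16] uncovered → point at 16; [19,20] uncovered → point at 20; [23,24] uncovered → point at 24.
Points: 1, 8, 11, 16, 20, 24 (6 total).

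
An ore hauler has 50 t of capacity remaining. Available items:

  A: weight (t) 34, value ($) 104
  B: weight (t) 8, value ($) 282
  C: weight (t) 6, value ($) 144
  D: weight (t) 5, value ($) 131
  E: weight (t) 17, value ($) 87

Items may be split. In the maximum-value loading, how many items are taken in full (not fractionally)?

4

Order: B (282/8=35.25) > D (131/5=26.20) > C (144/6=24.00) > E (87/17=5.12) > A (104/34=3.06)
Fill: take B (8 @ 282) → take D (5 @ 131) → take C (6 @ 144) → take E (17 @ 87) → take 14/34 of A → 42.82; 50/50 used.
4 item(s) taken whole; one partial (take 14/34 of A).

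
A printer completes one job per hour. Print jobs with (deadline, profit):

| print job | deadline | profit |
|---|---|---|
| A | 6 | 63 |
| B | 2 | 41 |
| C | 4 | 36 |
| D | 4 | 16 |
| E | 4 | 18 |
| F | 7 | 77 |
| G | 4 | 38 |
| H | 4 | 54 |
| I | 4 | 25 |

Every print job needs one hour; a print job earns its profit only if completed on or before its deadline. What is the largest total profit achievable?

309

Sort by profit descending; place each in the latest free slot ≤ its deadline.
Profit order: F=77 A=63 H=54 B=41 G=38 C=36 I=25 E=18 D=16
Assign: F→slot 7, A→slot 6, H→slot 4, B→slot 2, G→slot 3, C→slot 1, I skipped, E skipped, D skipped.
Slots: [1:C] [2:B] [3:G] [4:H] [6:A] [7:F]
Profit = 36 + 41 + 38 + 54 + 63 + 77 = 309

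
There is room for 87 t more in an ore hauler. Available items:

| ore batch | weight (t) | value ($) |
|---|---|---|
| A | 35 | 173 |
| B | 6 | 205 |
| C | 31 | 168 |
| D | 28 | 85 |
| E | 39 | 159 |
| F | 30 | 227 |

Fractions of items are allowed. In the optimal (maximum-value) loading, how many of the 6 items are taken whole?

Order: B (205/6=34.17) > F (227/30=7.57) > C (168/31=5.42) > A (173/35=4.94) > E (159/39=4.08) > D (85/28=3.04)
Fill: take B (6 @ 205) → take F (30 @ 227) → take C (31 @ 168) → take 20/35 of A → 98.86; 87/87 used.
3 item(s) taken whole; one partial (take 20/35 of A).

3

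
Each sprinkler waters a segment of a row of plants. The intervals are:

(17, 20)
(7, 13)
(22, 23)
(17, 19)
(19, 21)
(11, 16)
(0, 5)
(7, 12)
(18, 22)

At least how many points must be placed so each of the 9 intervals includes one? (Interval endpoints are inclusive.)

4

Sorted: [0,5] [7,12] [7,13] [11,16] [17,19] [17,20] [19,21] [18,22] [22,23]
{[0,5]} hit by 5; {[7,12],[7,13],[11,16]} hit by 12; {[17,19],[17,20],[19,21],[18,22]} hit by 19; {[22,23]} hit by 23.
Points: 5, 12, 19, 23 (4 total).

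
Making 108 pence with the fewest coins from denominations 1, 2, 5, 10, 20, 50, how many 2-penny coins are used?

108 = 2×50 + 1×5 + 1×2 + 1×1
Count of 2: 1

1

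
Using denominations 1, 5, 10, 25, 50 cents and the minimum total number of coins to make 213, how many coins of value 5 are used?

Greedy: take as many of the largest coin as possible, then repeat with the remainder.
213 = 4×50 + 1×10 + 3×1
Count of 5: 0

0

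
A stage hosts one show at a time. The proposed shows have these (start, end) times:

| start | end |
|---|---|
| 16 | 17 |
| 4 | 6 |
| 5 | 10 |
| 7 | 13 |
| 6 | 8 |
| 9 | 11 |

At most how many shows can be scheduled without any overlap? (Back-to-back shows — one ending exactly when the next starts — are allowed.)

4

Order by finish time; keep every interval that doesn't clash with the previous kept one.
Sorted by end: (4,6)  (6,8)  (5,10)  (9,11)  (7,13)  (16,17)
take (4,6); take (6,8); skip (5,10); take (9,11); take (16,17).
Selected 4 shows.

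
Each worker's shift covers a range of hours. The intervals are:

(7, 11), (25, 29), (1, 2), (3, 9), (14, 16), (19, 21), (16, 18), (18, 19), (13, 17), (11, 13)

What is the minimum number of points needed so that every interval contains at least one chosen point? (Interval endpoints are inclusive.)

Process intervals by earliest right end; each time one isn't hit yet, stab at its right endpoint.
By right end: [1,2]  [3,9]  [7,11]  [11,13]  [14,16]  [13,17]  [16,18]  [18,19]  [19,21]  [25,29]
[1,2] uncovered → point at 2; [3,9] uncovered → point at 9; [11,13] uncovered → point at 13; [14,16] uncovered → point at 16; [18,19] uncovered → point at 19; [25,29] uncovered → point at 29.
Points: 2, 9, 13, 16, 19, 29 (6 total).

6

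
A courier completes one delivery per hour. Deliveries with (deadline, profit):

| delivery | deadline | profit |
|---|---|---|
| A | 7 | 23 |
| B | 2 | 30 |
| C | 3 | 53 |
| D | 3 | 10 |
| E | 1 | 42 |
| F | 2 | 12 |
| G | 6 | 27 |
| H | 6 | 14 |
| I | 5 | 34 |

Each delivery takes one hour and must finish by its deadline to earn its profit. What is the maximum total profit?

Sort by profit descending; place each in the latest free slot ≤ its deadline.
By profit: C(d3,53), E(d1,42), I(d5,34), B(d2,30), G(d6,27), A(d7,23), H(d6,14), F(d2,12), D(d3,10)
C→slot 3; E→slot 1; I→slot 5; B→slot 2; G→slot 6; A→slot 7; H→slot 4; F skipped; D skipped.
Profit = 42 + 30 + 53 + 14 + 34 + 27 + 23 = 223

223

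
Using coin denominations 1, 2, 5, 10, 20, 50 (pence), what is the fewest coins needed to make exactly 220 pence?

5

220 = 4×50 + 1×20
Total coins = 4 + 1 = 5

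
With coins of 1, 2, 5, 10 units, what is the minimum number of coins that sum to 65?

7

65 − 6×10→5 − 1×5→0
Total coins = 6 + 1 = 7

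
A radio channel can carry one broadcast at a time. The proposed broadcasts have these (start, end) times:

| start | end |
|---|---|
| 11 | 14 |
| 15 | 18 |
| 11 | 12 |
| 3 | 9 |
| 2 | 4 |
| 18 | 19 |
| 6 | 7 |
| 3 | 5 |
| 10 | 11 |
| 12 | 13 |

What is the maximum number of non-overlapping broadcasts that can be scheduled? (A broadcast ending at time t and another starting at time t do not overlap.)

Greedy by earliest finish: after sorting by end time, pick each interval compatible with the last pick.
By end time: (2,4), (3,5), (6,7), (3,9), (10,11), (11,12), (12,13), (11,14), (15,18), (18,19).
Pick (2,4); next start ≥ 4 → (6,7); next start ≥ 7 → (10,11); next start ≥ 11 → (11,12); next start ≥ 12 → (12,13); next start ≥ 13 → (15,18); next start ≥ 18 → (18,19).
Selected 7 broadcasts.

7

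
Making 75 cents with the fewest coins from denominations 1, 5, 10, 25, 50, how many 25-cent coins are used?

75 − 1×50→25 − 1×25→0
Count of 25: 1

1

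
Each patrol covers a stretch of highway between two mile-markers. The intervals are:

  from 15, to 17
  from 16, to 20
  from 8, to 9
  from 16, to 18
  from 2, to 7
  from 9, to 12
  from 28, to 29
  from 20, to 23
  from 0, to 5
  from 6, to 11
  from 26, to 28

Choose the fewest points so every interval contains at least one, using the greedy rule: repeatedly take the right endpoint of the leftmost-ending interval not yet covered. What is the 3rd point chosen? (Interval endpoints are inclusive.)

17

By right end: [0,5]  [2,7]  [8,9]  [6,11]  [9,12]  [15,17]  [16,18]  [16,20]  [20,23]  [26,28]  [28,29]
[0,5] uncovered → point at 5; [8,9] uncovered → point at 9; [15,17] uncovered → point at 17; [20,23] uncovered → point at 23; [26,28] uncovered → point at 28.
Points: 5, 9, 17, 23, 28 (5 total).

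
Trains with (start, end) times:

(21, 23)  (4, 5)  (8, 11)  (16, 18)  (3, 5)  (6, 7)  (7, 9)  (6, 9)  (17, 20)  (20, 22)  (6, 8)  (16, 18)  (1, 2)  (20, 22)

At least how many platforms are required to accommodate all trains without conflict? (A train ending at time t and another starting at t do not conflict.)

3

The answer is the maximum number of intervals overlapping at any instant.
starts: [1, 3, 4, 6, 6, 6, 7, 8, 16, 16, 17, 20, 20, 21]
ends:   [2, 5, 5, 7, 8, 9, 9, 11, 18, 18, 20, 22, 22, 23]
s1→1 e2→0 s3→1 s4→2 e5→1 e5→0 s6→1 s6→2 s6→3  — peak 3.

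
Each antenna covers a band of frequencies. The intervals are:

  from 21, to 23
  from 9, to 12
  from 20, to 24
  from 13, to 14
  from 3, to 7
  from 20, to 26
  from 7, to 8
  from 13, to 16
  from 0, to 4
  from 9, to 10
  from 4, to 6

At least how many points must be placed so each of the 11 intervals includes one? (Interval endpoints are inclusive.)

5

Process intervals by earliest right end; each time one isn't hit yet, stab at its right endpoint.
Sorted: [0,4] [4,6] [3,7] [7,8] [9,10] [9,12] [13,14] [13,16] [21,23] [20,24] [20,26]
{[0,4],[4,6],[3,7]} hit by 4; {[7,8]} hit by 8; {[9,10],[9,12]} hit by 10; {[13,14],[13,16]} hit by 14; {[21,23],[20,24],[20,26]} hit by 23.
Points: 4, 8, 10, 14, 23 (5 total).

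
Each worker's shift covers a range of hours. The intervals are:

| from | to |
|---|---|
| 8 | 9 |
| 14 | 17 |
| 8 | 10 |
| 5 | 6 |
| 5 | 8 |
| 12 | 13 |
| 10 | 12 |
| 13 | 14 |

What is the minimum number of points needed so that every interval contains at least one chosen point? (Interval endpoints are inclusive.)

Process intervals by earliest right end; each time one isn't hit yet, stab at its right endpoint.
Sorted: [5,6] [5,8] [8,9] [8,10] [10,12] [12,13] [13,14] [14,17]
{[5,6],[5,8]} hit by 6; {[8,9],[8,10]} hit by 9; {[10,12],[12,13]} hit by 12; {[13,14],[14,17]} hit by 14.
Points: 6, 9, 12, 14 (4 total).

4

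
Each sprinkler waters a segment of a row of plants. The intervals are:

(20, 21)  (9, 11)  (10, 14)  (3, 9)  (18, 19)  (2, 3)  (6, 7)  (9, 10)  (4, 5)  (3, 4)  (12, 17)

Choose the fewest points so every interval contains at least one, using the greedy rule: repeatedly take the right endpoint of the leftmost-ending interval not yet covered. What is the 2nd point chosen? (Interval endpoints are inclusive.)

5

Sort by right endpoint; whenever an interval is uncovered, place a point at its right end.
Sorted: [2,3] [3,4] [4,5] [6,7] [3,9] [9,10] [9,11] [10,14] [12,17] [18,19] [20,21]
{[2,3],[3,4]} hit by 3; {[4,5]} hit by 5; {[6,7],[3,9]} hit by 7; {[9,10],[9,11],[10,14]} hit by 10; {[12,17]} hit by 17; {[18,19]} hit by 19; {[20,21]} hit by 21.
Points: 3, 5, 7, 10, 17, 19, 21 (7 total).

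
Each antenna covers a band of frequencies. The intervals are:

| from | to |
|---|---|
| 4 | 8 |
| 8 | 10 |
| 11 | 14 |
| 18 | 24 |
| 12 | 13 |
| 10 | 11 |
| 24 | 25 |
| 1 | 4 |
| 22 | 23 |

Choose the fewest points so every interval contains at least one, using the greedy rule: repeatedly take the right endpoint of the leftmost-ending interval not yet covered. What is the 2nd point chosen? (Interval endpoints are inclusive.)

10

Sort by right endpoint; whenever an interval is uncovered, place a point at its right end.
Sorted: [1,4] [4,8] [8,10] [10,11] [12,13] [11,14] [22,23] [18,24] [24,25]
{[1,4],[4,8]} hit by 4; {[8,10],[10,11]} hit by 10; {[12,13],[11,14]} hit by 13; {[22,23],[18,24]} hit by 23; {[24,25]} hit by 25.
Points: 4, 10, 13, 23, 25 (5 total).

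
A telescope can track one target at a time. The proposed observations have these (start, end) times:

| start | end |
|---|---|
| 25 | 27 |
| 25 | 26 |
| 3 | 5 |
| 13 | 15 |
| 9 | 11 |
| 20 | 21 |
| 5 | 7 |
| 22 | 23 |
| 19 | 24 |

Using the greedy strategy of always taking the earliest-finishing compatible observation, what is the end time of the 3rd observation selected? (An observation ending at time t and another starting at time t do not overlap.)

11

Order by finish time; keep every interval that doesn't clash with the previous kept one.
By end time: (3,5), (5,7), (9,11), (13,15), (20,21), (22,23), (19,24), (25,26), (25,27).
Pick (3,5); next start ≥ 5 → (5,7); next start ≥ 7 → (9,11); next start ≥ 11 → (13,15); next start ≥ 15 → (20,21); next start ≥ 21 → (22,23); next start ≥ 23 → (25,26).
Selected: (3,5) (5,7) (9,11) (13,15) (20,21) (22,23) (25,26)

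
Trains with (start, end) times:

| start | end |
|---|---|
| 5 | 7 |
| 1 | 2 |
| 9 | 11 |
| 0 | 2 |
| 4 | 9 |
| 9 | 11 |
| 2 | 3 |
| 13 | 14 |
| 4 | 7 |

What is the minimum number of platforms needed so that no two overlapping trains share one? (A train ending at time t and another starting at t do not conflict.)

Count concurrent intervals with a sweep; the peak is the room count.
Events (time:±→running): 0:+→1 1:+→2 2:-→1 2:-→0 2:+→1 3:-→0 4:+→1 4:+→2 5:+→3 … peak 3.

3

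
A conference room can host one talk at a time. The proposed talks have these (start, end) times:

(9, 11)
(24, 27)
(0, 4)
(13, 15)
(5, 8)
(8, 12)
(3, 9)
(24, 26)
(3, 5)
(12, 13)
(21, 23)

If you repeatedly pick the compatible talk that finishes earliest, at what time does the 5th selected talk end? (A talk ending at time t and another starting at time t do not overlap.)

Sort by end time and greedily take each interval whose start is ≥ the last chosen end.
By end time: (0,4), (3,5), (5,8), (3,9), (9,11), (8,12), (12,13), (13,15), (21,23), (24,26), (24,27).
Pick (0,4); next start ≥ 4 → (5,8); next start ≥ 8 → (9,11); next start ≥ 11 → (12,13); next start ≥ 13 → (13,15); next start ≥ 15 → (21,23); next start ≥ 23 → (24,26).
Selected: (0,4) (5,8) (9,11) (12,13) (13,15) (21,23) (24,26)

15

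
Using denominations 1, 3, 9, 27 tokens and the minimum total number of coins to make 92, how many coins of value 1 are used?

Greedy: take as many of the largest coin as possible, then repeat with the remainder.
92 = 3×27 + 1×9 + 2×1
Count of 1: 2

2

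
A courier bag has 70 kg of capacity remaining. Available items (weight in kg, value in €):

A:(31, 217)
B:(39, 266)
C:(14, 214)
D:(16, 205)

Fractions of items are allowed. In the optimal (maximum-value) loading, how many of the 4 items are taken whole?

3

Greedy by value/weight ratio, highest first.
Ratios (sorted): C 15.29, D 12.81, A 7.00, B 6.82
take C (14 @ 214); take D (16 @ 205); take A (31 @ 217); take 9/39 of B → 61.38. Capacity used 70/70.
3 item(s) taken whole; one partial (take 9/39 of B).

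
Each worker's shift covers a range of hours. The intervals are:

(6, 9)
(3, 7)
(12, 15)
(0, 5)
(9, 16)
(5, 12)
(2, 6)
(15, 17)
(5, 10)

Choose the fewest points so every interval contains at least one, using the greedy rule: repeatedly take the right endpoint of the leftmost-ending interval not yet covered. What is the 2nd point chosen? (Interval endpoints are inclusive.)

9

Process intervals by earliest right end; each time one isn't hit yet, stab at its right endpoint.
Sorted: [0,5] [2,6] [3,7] [6,9] [5,10] [5,12] [12,15] [9,16] [15,17]
{[0,5],[2,6],[3,7]} hit by 5; {[6,9],[5,10],[5,12]} hit by 9; {[12,15],[9,16],[15,17]} hit by 15.
Points: 5, 9, 15 (3 total).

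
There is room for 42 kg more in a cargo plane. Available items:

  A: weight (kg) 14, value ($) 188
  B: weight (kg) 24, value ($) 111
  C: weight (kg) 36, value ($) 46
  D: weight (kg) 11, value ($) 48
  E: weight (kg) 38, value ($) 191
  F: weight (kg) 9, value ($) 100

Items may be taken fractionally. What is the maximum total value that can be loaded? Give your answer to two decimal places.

383.50

Order: A (188/14=13.43) > F (100/9=11.11) > E (191/38=5.03) > B (111/24=4.62) > D (48/11=4.36) > C (46/36=1.28)
Fill: take A (14 @ 188) → take F (9 @ 100) → take 19/38 of E → 95.50; 42/42 used.
Total value = 383.50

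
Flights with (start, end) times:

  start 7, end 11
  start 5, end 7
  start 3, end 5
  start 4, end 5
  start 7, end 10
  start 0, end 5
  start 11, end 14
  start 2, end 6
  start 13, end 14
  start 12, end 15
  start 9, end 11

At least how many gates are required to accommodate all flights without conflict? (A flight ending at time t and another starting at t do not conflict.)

Count concurrent intervals with a sweep; the peak is the room count.
starts: [0, 2, 3, 4, 5, 7, 7, 9, 11, 12, 13]
ends:   [5, 5, 5, 6, 7, 10, 11, 11, 14, 14, 15]
s0→1 s2→2 s3→3 s4→4  — peak 4.

4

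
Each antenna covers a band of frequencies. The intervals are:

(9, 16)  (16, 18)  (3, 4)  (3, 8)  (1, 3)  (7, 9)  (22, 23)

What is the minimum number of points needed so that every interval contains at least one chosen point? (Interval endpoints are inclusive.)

4

Sort by right endpoint; whenever an interval is uncovered, place a point at its right end.
Sorted: [1,3] [3,4] [3,8] [7,9] [9,16] [16,18] [22,23]
{[1,3],[3,4],[3,8]} hit by 3; {[7,9],[9,16]} hit by 9; {[16,18]} hit by 18; {[22,23]} hit by 23.
Points: 3, 9, 18, 23 (4 total).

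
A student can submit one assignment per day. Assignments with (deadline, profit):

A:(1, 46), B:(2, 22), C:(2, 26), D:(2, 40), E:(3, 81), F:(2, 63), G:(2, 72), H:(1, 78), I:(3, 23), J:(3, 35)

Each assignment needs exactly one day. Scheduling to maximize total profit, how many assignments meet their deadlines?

Take jobs in profit order; each goes to the latest open slot no later than its deadline.
Profit order: E=81 H=78 G=72 F=63 A=46 D=40 J=35 C=26 I=23 B=22
Assign: E→slot 3, H→slot 1, G→slot 2, F skipped, A skipped, D skipped, J skipped, C skipped, I skipped, B skipped.
Slots: [1:H] [2:G] [3:E]
3 of 10 scheduled.

3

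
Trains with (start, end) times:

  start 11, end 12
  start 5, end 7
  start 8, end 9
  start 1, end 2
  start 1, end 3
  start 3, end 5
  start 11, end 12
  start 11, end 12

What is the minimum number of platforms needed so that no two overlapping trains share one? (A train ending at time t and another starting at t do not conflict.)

The answer is the maximum number of intervals overlapping at any instant.
Events (time:±→running): 1:+→1 1:+→2 2:-→1 3:-→0 3:+→1 5:-→0 5:+→1 7:-→0 8:+→1 9:-→0 11:+→1 11:+→2 11:+→3 … peak 3.

3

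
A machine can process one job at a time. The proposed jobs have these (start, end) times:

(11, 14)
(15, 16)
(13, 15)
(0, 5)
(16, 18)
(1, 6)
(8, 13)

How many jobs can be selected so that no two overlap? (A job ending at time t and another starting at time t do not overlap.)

Order by finish time; keep every interval that doesn't clash with the previous kept one.
Sorted by end: (0,5)  (1,6)  (8,13)  (11,14)  (13,15)  (15,16)  (16,18)
take (0,5); skip (1,6); take (8,13); take (13,15); take (15,16); take (16,18).
Selected 5 jobs.

5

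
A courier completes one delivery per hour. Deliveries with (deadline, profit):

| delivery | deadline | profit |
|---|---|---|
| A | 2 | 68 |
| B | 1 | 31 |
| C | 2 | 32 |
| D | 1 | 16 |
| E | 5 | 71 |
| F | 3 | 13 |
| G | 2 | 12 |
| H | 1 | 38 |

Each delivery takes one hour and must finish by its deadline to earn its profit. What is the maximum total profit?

Profit order: E=71 A=68 H=38 C=32 B=31 D=16 F=13 G=12
Assign: E→slot 5, A→slot 2, H→slot 1, C skipped, B skipped, D skipped, F→slot 3, G skipped.
Slots: [1:H] [2:A] [3:F] [5:E]
Profit = 38 + 68 + 13 + 71 = 190

190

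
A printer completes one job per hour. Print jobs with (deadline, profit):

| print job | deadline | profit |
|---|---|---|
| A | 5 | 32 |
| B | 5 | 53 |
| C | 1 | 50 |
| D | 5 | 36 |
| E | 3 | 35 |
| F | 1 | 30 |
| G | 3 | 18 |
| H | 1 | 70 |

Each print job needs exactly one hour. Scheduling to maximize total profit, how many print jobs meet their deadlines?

Take jobs in profit order; each goes to the latest open slot no later than its deadline.
Profit order: H=70 B=53 C=50 D=36 E=35 A=32 F=30 G=18
Assign: H→slot 1, B→slot 5, C skipped, D→slot 4, E→slot 3, A→slot 2, F skipped, G skipped.
Slots: [1:H] [2:A] [3:E] [4:D] [5:B]
5 of 8 scheduled.

5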